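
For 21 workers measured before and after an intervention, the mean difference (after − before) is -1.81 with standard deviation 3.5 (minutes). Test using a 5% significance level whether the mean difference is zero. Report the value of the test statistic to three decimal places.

-2.370

H0: μ_d = 0; H1: μ_d ≠ 0 (paired t-test on the differences, two-sided).
t = d̄/(s_d/√n) = -1.81/(3.5/√21) = -2.370
df = n − 1 = 20
Two-sided p-value ≈ 0.028
Since p ≈ 0.028 < α = 0.05, reject H0; the evidence is statistically significant.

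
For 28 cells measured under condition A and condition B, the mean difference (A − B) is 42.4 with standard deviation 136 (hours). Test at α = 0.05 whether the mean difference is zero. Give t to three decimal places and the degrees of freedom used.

t = 1.650, df = 27

H0: μ_d = 0; H1: μ_d ≠ 0 (paired t-test on the differences, two-sided).
t = d̄/(s_d/√n) = 42.4/(136/√28) = 1.650
df = n − 1 = 27
Two-sided p-value ≈ 0.111
Since p ≈ 0.111 > α = 0.05, fail to reject H0; the evidence is not statistically significant.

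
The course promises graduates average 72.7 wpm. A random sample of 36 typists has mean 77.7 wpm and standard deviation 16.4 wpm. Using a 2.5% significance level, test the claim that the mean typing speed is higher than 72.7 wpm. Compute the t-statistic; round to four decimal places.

1.8293

H0: μ = 72.7; H1: μ > 72.7 (one-sample t-test, right-tailed).
t = (x̄ − μ₀)/(s/√n) = (77.7 − 72.7)/(16.4/√36) = 1.8293
df = n − 1 = 35
p-value = P(T ≥ 1.8293) ≈ 0.0379
Since p ≈ 0.0379 > α = 0.025, fail to reject H0; the data do not provide sufficient evidence against H0.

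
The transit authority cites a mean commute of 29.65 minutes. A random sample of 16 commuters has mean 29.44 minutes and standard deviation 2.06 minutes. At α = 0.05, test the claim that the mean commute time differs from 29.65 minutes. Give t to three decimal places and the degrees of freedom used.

t = -0.408, df = 15

H0: μ = 29.65; H1: μ ≠ 29.65 (one-sample t-test, two-sided).
t = (x̄ − μ₀)/(s/√n) = (29.44 − 29.65)/(2.06/√16) = -0.408
df = n − 1 = 15
Two-sided p-value ≈ 0.6892
Since p ≈ 0.6892 > α = 0.05, fail to reject H0; the data do not provide sufficient evidence against H0.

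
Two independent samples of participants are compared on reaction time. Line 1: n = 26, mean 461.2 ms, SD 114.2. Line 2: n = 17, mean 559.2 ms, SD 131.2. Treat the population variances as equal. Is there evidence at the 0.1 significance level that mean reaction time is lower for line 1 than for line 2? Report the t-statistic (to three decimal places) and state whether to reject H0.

Let group 1 = line 1, group 2 = line 2. H0: μ_1 = μ_2; H1: μ_1 < μ_2 (two-sample pooled-variance t-test, left-tailed).
s_p² = [(26−1)·114.2² + (17−1)·131.2²]/(26+17−2) = 14669.7
t = (461.2 − 559.2)/√[14669.7·(1/26 + 1/17)] = -2.594
df = n₁ + n₂ − 2 = 41
p-value = P(T ≤ -2.594) ≈ 0.0065
Since p ≈ 0.0065 < α = 0.1, reject H0; the data support H1.

t = -2.594; reject H0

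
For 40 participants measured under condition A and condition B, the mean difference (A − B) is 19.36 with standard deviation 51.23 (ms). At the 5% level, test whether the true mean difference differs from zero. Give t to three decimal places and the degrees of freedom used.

t = 2.390, df = 39

H0: μ_d = 0; H1: μ_d ≠ 0 (paired t-test on the differences, two-sided).
t = d̄/(s_d/√n) = 19.36/(51.23/√40) = 2.390
df = n − 1 = 39
Two-sided p-value ≈ 0.022
Since p ≈ 0.022 < α = 0.05, reject H0; the evidence is statistically significant.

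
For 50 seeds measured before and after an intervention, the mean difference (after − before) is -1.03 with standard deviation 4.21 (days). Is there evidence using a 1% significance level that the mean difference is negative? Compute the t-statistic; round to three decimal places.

H0: μ_d = 0; H1: μ_d < 0 (paired t-test on the differences, left-tailed).
t = d̄/(s_d/√n) = -1.03/(4.21/√50) = -1.730
df = n − 1 = 49
p-value = P(T ≤ -1.730) ≈ 0.045
Since p ≈ 0.045 > α = 0.01, fail to reject H0; the evidence is not statistically significant.

-1.730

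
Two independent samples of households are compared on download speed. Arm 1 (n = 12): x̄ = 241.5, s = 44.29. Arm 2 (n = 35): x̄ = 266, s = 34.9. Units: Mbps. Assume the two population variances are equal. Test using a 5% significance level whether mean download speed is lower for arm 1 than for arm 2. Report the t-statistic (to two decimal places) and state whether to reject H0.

t = -1.96; reject H0

Let group 1 = arm 1, group 2 = arm 2. H0: μ_1 = μ_2; H1: μ_1 < μ_2 (two-sample pooled-variance t-test, left-tailed).
s_p² = [(12−1)·44.29² + (35−1)·34.9²]/(12+35−2) = 1399.78
t = (241.5 − 266)/√[1399.78·(1/12 + 1/35)] = -1.96
df = n₁ + n₂ − 2 = 45
p-value = P(T ≤ -1.96) ≈ 0.028
Since p ≈ 0.028 < α = 0.05, reject H0; the evidence is statistically significant.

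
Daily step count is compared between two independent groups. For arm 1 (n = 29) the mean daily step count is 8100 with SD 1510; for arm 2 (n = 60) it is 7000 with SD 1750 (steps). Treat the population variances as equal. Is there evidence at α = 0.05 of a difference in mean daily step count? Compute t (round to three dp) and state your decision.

t = 2.901; reject H0

Let group 1 = arm 1, group 2 = arm 2. H0: μ_1 = μ_2; H1: μ_1 ≠ μ_2 (two-sample pooled-variance t-test, two-sided).
s_p² = [(29−1)·1510² + (60−1)·1750²]/(29+60−2) = 2810690
t = (8100 − 7000)/√[2810690·(1/29 + 1/60)] = 2.901
df = n₁ + n₂ − 2 = 87
Two-sided p-value ≈ 0.0047
Since p ≈ 0.0047 < α = 0.05, reject H0; the evidence is statistically significant.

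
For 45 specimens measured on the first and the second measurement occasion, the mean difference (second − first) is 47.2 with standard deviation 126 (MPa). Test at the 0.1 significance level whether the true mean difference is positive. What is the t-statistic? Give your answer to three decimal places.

H0: μ_d = 0; H1: μ_d > 0 (paired t-test on the differences, right-tailed).
t = d̄/(s_d/√n) = 47.2/(126/√45) = 2.513
df = n − 1 = 44
p-value = P(T ≥ 2.513) ≈ 0.0079
Since p ≈ 0.0079 < α = 0.1, reject H0; the evidence is statistically significant.

2.513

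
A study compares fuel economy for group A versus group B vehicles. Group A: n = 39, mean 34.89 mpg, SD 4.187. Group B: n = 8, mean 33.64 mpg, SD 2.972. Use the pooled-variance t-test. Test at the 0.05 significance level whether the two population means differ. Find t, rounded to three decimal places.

0.801

Let group 1 = group A, group 2 = group B. H0: μ_1 = μ_2; H1: μ_1 ≠ μ_2 (two-sample pooled-variance t-test, two-sided).
s_p² = [(39−1)·4.187² + (8−1)·2.972²]/(39+8−2) = 16.1779
t = (34.89 − 33.64)/√[16.1779·(1/39 + 1/8)] = 0.801
df = n₁ + n₂ − 2 = 45
Two-sided p-value ≈ 0.4275
Since p ≈ 0.4275 > α = 0.05, fail to reject H0; the data do not provide sufficient evidence against H0.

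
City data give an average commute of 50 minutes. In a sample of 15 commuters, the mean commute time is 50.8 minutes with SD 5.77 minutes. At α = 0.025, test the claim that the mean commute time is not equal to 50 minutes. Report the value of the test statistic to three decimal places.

0.537

H0: μ = 50; H1: μ ≠ 50 (one-sample t-test, two-sided).
t = (x̄ − μ₀)/(s/√n) = (50.8 − 50)/(5.77/√15) = 0.537
df = n − 1 = 14
Two-sided p-value ≈ 0.600
Since p ≈ 0.600 > α = 0.025, fail to reject H0; the data do not provide sufficient evidence against H0.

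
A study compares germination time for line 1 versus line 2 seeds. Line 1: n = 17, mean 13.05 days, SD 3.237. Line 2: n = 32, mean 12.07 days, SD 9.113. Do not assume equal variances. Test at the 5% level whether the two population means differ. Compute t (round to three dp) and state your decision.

t = 0.547; fail to reject H0

Let group 1 = line 1, group 2 = line 2. H0: μ_1 = μ_2; H1: μ_1 ≠ μ_2 (Welch's two-sample t-test, two-sided).
t = (x̄_1 − x̄_2)/√(s_1²/n_1 + s_2²/n_2) = (13.05 − 12.07)/√(3.237²/17 + 9.113²/32) = 0.547
Welch–Satterthwaite df ≈ 42.80
Two-sided p-value ≈ 0.5873
Since p ≈ 0.5873 > α = 0.05, fail to reject H0; the evidence is not statistically significant.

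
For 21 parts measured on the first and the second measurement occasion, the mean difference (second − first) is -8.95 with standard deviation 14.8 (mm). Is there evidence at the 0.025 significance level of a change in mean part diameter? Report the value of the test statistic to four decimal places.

H0: μ_d = 0; H1: μ_d ≠ 0 (paired t-test on the differences, two-sided).
t = d̄/(s_d/√n) = -8.95/(14.8/√21) = -2.7712
df = n − 1 = 20
Two-sided p-value ≈ 0.012
Since p ≈ 0.012 < α = 0.025, reject H0; the data support H1.

-2.7712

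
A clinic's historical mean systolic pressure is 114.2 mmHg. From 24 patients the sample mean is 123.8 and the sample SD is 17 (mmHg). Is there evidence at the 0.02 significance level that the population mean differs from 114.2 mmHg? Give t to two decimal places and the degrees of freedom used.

t = 2.77, df = 23

H0: μ = 114.2; H1: μ ≠ 114.2 (one-sample t-test, two-sided).
t = (x̄ − μ₀)/(s/√n) = (123.8 − 114.2)/(17/√24) = 2.77
df = n − 1 = 23
Two-sided p-value ≈ 0.0110
Since p ≈ 0.0110 < α = 0.02, reject H0; the evidence is statistically significant.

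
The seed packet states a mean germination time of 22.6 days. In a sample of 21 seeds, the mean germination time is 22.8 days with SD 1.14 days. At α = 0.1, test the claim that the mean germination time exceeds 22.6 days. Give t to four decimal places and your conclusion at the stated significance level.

H0: μ = 22.6; H1: μ > 22.6 (one-sample t-test, right-tailed).
t = (x̄ − μ₀)/(s/√n) = (22.8 − 22.6)/(1.14/√21) = 0.8040
df = n − 1 = 20
p-value = P(T ≥ 0.8040) ≈ 0.215
Since p ≈ 0.215 > α = 0.1, fail to reject H0; the data do not provide sufficient evidence against H0.

t = 0.8040; fail to reject H0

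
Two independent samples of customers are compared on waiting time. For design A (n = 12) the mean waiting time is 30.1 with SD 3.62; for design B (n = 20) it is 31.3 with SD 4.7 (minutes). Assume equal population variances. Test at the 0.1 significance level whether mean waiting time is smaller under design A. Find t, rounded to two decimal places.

-0.76

Let group 1 = design A, group 2 = design B. H0: μ_1 = μ_2; H1: μ_1 < μ_2 (two-sample pooled-variance t-test, left-tailed).
s_p² = [(12−1)·3.62² + (20−1)·4.7²]/(12+20−2) = 18.7953
t = (30.1 − 31.3)/√[18.7953·(1/12 + 1/20)] = -0.76
df = n₁ + n₂ − 2 = 30
p-value = P(T ≤ -0.76) ≈ 0.227
Since p ≈ 0.227 > α = 0.1, fail to reject H0; the evidence is not statistically significant.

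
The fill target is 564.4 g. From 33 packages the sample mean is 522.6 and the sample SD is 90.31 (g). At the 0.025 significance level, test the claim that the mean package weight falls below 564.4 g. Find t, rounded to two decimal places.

-2.66

H0: μ = 564.4; H1: μ < 564.4 (one-sample t-test, left-tailed).
t = (x̄ − μ₀)/(s/√n) = (522.6 − 564.4)/(90.31/√33) = -2.66
df = n − 1 = 32
p-value = P(T ≤ -2.66) ≈ 0.006
Since p ≈ 0.006 < α = 0.025, reject H0; the evidence is statistically significant.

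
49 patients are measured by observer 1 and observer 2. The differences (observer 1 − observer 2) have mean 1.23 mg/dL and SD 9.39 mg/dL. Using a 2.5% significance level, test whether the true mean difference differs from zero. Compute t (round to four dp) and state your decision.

t = 0.9169; fail to reject H0

H0: μ_d = 0; H1: μ_d ≠ 0 (paired t-test on the differences, two-sided).
t = d̄/(s_d/√n) = 1.23/(9.39/√49) = 0.9169
df = n − 1 = 48
Two-sided p-value ≈ 0.364
Since p ≈ 0.364 > α = 0.025, fail to reject H0; the evidence is not statistically significant.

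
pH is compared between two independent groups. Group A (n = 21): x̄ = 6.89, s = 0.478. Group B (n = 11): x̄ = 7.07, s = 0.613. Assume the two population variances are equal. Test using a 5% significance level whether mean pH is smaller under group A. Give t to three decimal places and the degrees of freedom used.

t = -0.918, df = 30

Let group 1 = group A, group 2 = group B. H0: μ_1 = μ_2; H1: μ_1 < μ_2 (two-sample pooled-variance t-test, left-tailed).
s_p² = [(21−1)·0.478² + (11−1)·0.613²]/(21+11−2) = 0.277579
t = (6.89 − 7.07)/√[0.277579·(1/21 + 1/11)] = -0.918
df = n₁ + n₂ − 2 = 30
p-value = P(T ≤ -0.918) ≈ 0.183
Since p ≈ 0.183 > α = 0.05, fail to reject H0; the evidence is not statistically significant.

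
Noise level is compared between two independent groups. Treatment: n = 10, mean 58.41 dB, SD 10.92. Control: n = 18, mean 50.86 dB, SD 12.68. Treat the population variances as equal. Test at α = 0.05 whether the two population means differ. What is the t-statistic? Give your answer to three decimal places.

Let group 1 = treatment, group 2 = control. H0: μ_1 = μ_2; H1: μ_1 ≠ μ_2 (two-sample pooled-variance t-test, two-sided).
s_p² = [(10−1)·10.92² + (18−1)·12.68²]/(10+18−2) = 146.405
t = (58.41 − 50.86)/√[146.405·(1/10 + 1/18)] = 1.582
df = n₁ + n₂ − 2 = 26
Two-sided p-value ≈ 0.126
Since p ≈ 0.126 > α = 0.05, fail to reject H0; the data do not provide sufficient evidence against H0.

1.582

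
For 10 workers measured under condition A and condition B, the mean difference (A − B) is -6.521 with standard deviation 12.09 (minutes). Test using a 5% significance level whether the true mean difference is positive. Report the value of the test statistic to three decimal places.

H0: μ_d = 0; H1: μ_d > 0 (paired t-test on the differences, right-tailed).
t = d̄/(s_d/√n) = -6.521/(12.09/√10) = -1.706
df = n − 1 = 9
p-value = P(T ≥ -1.706) ≈ 0.939
Since p ≈ 0.939 > α = 0.05, fail to reject H0; the data do not provide sufficient evidence against H0.

-1.706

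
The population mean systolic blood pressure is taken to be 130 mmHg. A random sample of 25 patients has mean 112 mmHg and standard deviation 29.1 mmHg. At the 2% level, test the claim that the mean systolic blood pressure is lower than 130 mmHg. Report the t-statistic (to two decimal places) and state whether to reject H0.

H0: μ = 130; H1: μ < 130 (one-sample t-test, left-tailed).
t = (x̄ − μ₀)/(s/√n) = (112 − 130)/(29.1/√25) = -3.09
df = n − 1 = 24
p-value = P(T ≤ -3.09) ≈ 0.0025
Since p ≈ 0.0025 < α = 0.02, reject H0; the data support H1.

t = -3.09; reject H0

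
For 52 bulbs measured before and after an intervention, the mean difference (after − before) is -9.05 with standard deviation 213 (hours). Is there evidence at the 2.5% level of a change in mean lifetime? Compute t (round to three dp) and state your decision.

t = -0.306; fail to reject H0

H0: μ_d = 0; H1: μ_d ≠ 0 (paired t-test on the differences, two-sided).
t = d̄/(s_d/√n) = -9.05/(213/√52) = -0.306
df = n − 1 = 51
Two-sided p-value ≈ 0.7606
Since p ≈ 0.7606 > α = 0.025, fail to reject H0; the evidence is not statistically significant.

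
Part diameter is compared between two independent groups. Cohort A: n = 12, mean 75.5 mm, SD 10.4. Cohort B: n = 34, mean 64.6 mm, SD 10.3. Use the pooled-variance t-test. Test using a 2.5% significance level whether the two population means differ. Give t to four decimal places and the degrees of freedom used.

t = 3.1440, df = 44

Let group 1 = cohort A, group 2 = cohort B. H0: μ_1 = μ_2; H1: μ_1 ≠ μ_2 (two-sample pooled-variance t-test, two-sided).
s_p² = [(12−1)·10.4² + (34−1)·10.3²]/(12+34−2) = 106.608
t = (75.5 − 64.6)/√[106.608·(1/12 + 1/34)] = 3.1440
df = n₁ + n₂ − 2 = 44
Two-sided p-value ≈ 0.0030
Since p ≈ 0.0030 < α = 0.025, reject H0; the evidence is statistically significant.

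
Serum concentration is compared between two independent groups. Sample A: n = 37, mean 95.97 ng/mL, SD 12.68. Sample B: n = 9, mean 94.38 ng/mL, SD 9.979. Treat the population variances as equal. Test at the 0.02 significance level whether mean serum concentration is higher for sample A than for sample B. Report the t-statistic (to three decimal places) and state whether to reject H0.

Let group 1 = sample A, group 2 = sample B. H0: μ_1 = μ_2; H1: μ_1 > μ_2 (two-sample pooled-variance t-test, right-tailed).
s_p² = [(37−1)·12.68² + (9−1)·9.979²]/(37+9−2) = 149.655
t = (95.97 − 94.38)/√[149.655·(1/37 + 1/9)] = 0.350
df = n₁ + n₂ − 2 = 44
p-value = P(T ≥ 0.350) ≈ 0.3641
Since p ≈ 0.3641 > α = 0.02, fail to reject H0; the evidence is not statistically significant.

t = 0.350; fail to reject H0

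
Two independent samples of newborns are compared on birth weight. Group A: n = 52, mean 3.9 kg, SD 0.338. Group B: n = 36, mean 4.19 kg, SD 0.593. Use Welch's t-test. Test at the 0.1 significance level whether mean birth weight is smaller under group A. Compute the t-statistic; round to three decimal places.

Let group 1 = group A, group 2 = group B. H0: μ_1 = μ_2; H1: μ_1 < μ_2 (Welch's two-sample t-test, left-tailed).
t = (x̄_1 − x̄_2)/√(s_1²/n_1 + s_2²/n_2) = (3.9 − 4.19)/√(0.338²/52 + 0.593²/36) = -2.651
Welch–Satterthwaite df ≈ 50.75
p-value = P(T ≤ -2.651) ≈ 0.005
Since p ≈ 0.005 < α = 0.1, reject H0; the data support H1.

-2.651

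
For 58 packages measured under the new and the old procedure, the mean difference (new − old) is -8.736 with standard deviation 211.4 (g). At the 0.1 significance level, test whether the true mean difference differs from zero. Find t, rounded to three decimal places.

-0.315

H0: μ_d = 0; H1: μ_d ≠ 0 (paired t-test on the differences, two-sided).
t = d̄/(s_d/√n) = -8.736/(211.4/√58) = -0.315
df = n − 1 = 57
Two-sided p-value ≈ 0.7541
Since p ≈ 0.7541 > α = 0.1, fail to reject H0; the data do not provide sufficient evidence against H0.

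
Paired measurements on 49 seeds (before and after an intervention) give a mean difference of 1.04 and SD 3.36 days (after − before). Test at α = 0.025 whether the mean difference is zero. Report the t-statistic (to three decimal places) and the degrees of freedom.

t = 2.167, df = 48

H0: μ_d = 0; H1: μ_d ≠ 0 (paired t-test on the differences, two-sided).
t = d̄/(s_d/√n) = 1.04/(3.36/√49) = 2.167
df = n − 1 = 48
Two-sided p-value ≈ 0.035
Since p ≈ 0.035 > α = 0.025, fail to reject H0; the data do not provide sufficient evidence against H0.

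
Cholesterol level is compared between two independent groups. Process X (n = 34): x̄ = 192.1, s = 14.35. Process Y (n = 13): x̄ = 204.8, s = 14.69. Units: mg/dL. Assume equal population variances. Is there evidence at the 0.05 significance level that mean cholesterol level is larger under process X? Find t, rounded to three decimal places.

-2.697

Let group 1 = process X, group 2 = process Y. H0: μ_1 = μ_2; H1: μ_1 > μ_2 (two-sample pooled-variance t-test, right-tailed).
s_p² = [(34−1)·14.35² + (13−1)·14.69²]/(34+13−2) = 208.555
t = (192.1 − 204.8)/√[208.555·(1/34 + 1/13)] = -2.697
df = n₁ + n₂ − 2 = 45
p-value = P(T ≥ -2.697) ≈ 0.9951
Since p ≈ 0.9951 > α = 0.05, fail to reject H0; the data do not provide sufficient evidence against H0.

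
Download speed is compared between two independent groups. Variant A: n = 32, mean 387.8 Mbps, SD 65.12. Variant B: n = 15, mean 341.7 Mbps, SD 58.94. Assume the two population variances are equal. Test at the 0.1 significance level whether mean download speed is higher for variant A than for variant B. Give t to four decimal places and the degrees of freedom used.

t = 2.3288, df = 45

Let group 1 = variant A, group 2 = variant B. H0: μ_1 = μ_2; H1: μ_1 > μ_2 (two-sample pooled-variance t-test, right-tailed).
s_p² = [(32−1)·65.12² + (15−1)·58.94²]/(32+15−2) = 4002.09
t = (387.8 − 341.7)/√[4002.09·(1/32 + 1/15)] = 2.3288
df = n₁ + n₂ − 2 = 45
p-value = P(T ≥ 2.3288) ≈ 0.0122
Since p ≈ 0.0122 < α = 0.1, reject H0; the evidence is statistically significant.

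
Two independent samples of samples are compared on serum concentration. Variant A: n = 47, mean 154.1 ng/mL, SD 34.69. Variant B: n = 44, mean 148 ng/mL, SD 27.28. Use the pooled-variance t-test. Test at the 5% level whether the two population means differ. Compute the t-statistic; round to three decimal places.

0.928

Let group 1 = variant A, group 2 = variant B. H0: μ_1 = μ_2; H1: μ_1 ≠ μ_2 (two-sample pooled-variance t-test, two-sided).
s_p² = [(47−1)·34.69² + (44−1)·27.28²]/(47+44−2) = 981.537
t = (154.1 − 148)/√[981.537·(1/47 + 1/44)] = 0.928
df = n₁ + n₂ − 2 = 89
Two-sided p-value ≈ 0.3558
Since p ≈ 0.3558 > α = 0.05, fail to reject H0; the evidence is not statistically significant.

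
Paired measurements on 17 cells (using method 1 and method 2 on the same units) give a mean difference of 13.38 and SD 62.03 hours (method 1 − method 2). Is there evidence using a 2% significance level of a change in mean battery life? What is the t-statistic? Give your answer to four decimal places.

0.8894

H0: μ_d = 0; H1: μ_d ≠ 0 (paired t-test on the differences, two-sided).
t = d̄/(s_d/√n) = 13.38/(62.03/√17) = 0.8894
df = n − 1 = 16
Two-sided p-value ≈ 0.387
Since p ≈ 0.387 > α = 0.02, fail to reject H0; the data do not provide sufficient evidence against H0.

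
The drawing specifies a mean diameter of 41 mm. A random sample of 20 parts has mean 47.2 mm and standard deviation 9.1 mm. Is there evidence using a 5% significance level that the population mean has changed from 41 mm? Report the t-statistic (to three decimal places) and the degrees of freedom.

H0: μ = 41; H1: μ ≠ 41 (one-sample t-test, two-sided).
t = (x̄ − μ₀)/(s/√n) = (47.2 − 41)/(9.1/√20) = 3.047
df = n − 1 = 19
Two-sided p-value ≈ 0.007
Since p ≈ 0.007 < α = 0.05, reject H0; the data support H1.

t = 3.047, df = 19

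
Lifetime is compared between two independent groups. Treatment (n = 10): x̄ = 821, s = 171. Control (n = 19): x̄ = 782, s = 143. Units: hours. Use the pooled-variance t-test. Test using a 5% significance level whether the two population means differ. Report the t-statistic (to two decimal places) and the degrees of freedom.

Let group 1 = treatment, group 2 = control. H0: μ_1 = μ_2; H1: μ_1 ≠ μ_2 (two-sample pooled-variance t-test, two-sided).
s_p² = [(10−1)·171² + (19−1)·143²]/(10+19−2) = 23379.7
t = (821 − 782)/√[23379.7·(1/10 + 1/19)] = 0.65
df = n₁ + n₂ − 2 = 27
Two-sided p-value ≈ 0.5194
Since p ≈ 0.5194 > α = 0.05, fail to reject H0; the evidence is not statistically significant.

t = 0.65, df = 27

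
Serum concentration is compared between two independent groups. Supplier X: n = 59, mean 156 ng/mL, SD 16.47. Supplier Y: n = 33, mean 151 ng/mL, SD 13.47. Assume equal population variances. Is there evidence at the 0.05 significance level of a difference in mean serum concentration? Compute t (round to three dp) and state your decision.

t = 1.487; fail to reject H0

Let group 1 = supplier X, group 2 = supplier Y. H0: μ_1 = μ_2; H1: μ_1 ≠ μ_2 (two-sample pooled-variance t-test, two-sided).
s_p² = [(59−1)·16.47² + (33−1)·13.47²]/(59+33−2) = 239.325
t = (156 − 151)/√[239.325·(1/59 + 1/33)] = 1.487
df = n₁ + n₂ − 2 = 90
Two-sided p-value ≈ 0.141
Since p ≈ 0.141 > α = 0.05, fail to reject H0; the data do not provide sufficient evidence against H0.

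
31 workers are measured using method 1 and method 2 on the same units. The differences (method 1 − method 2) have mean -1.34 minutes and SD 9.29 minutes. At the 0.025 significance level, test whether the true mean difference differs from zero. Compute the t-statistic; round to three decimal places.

H0: μ_d = 0; H1: μ_d ≠ 0 (paired t-test on the differences, two-sided).
t = d̄/(s_d/√n) = -1.34/(9.29/√31) = -0.803
df = n − 1 = 30
Two-sided p-value ≈ 0.428
Since p ≈ 0.428 > α = 0.025, fail to reject H0; the data do not provide sufficient evidence against H0.

-0.803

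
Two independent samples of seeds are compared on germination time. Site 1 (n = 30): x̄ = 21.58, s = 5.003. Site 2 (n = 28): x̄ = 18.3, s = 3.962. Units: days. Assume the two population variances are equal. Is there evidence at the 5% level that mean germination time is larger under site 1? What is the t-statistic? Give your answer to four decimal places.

Let group 1 = site 1, group 2 = site 2. H0: μ_1 = μ_2; H1: μ_1 > μ_2 (two-sample pooled-variance t-test, right-tailed).
s_p² = [(30−1)·5.003² + (28−1)·3.962²]/(30+28−2) = 20.5304
t = (21.58 − 18.3)/√[20.5304·(1/30 + 1/28)] = 2.7549
df = n₁ + n₂ − 2 = 56
p-value = P(T ≥ 2.7549) ≈ 0.004
Since p ≈ 0.004 < α = 0.05, reject H0; the evidence is statistically significant.

2.7549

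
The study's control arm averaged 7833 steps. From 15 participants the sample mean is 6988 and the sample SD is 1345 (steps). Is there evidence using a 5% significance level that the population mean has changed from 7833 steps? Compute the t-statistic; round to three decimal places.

H0: μ = 7833; H1: μ ≠ 7833 (one-sample t-test, two-sided).
t = (x̄ − μ₀)/(s/√n) = (6988 − 7833)/(1345/√15) = -2.433
df = n − 1 = 14
Two-sided p-value ≈ 0.029
Since p ≈ 0.029 < α = 0.05, reject H0; the data support H1.

-2.433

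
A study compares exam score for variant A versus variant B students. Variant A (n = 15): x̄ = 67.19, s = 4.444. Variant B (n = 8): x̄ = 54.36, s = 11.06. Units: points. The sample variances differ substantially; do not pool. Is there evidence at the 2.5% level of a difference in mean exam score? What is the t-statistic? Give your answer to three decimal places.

Let group 1 = variant A, group 2 = variant B. H0: μ_1 = μ_2; H1: μ_1 ≠ μ_2 (Welch's two-sample t-test, two-sided).
t = (x̄_1 − x̄_2)/√(s_1²/n_1 + s_2²/n_2) = (67.19 − 54.36)/√(4.444²/15 + 11.06²/8) = 3.148
Welch–Satterthwaite df ≈ 8.23
Two-sided p-value ≈ 0.013
Since p ≈ 0.013 < α = 0.025, reject H0; the evidence is statistically significant.

3.148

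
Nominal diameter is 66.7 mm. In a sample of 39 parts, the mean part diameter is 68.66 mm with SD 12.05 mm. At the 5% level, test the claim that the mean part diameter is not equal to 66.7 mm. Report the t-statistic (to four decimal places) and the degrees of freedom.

H0: μ = 66.7; H1: μ ≠ 66.7 (one-sample t-test, two-sided).
t = (x̄ − μ₀)/(s/√n) = (68.66 − 66.7)/(12.05/√39) = 1.0158
df = n − 1 = 38
Two-sided p-value ≈ 0.316
Since p ≈ 0.316 > α = 0.05, fail to reject H0; the data do not provide sufficient evidence against H0.

t = 1.0158, df = 38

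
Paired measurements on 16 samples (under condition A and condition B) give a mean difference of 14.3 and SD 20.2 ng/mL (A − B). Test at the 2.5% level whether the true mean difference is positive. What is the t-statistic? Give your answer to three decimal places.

2.832

H0: μ_d = 0; H1: μ_d > 0 (paired t-test on the differences, right-tailed).
t = d̄/(s_d/√n) = 14.3/(20.2/√16) = 2.832
df = n − 1 = 15
p-value = P(T ≥ 2.832) ≈ 0.006
Since p ≈ 0.006 < α = 0.025, reject H0; the data support H1.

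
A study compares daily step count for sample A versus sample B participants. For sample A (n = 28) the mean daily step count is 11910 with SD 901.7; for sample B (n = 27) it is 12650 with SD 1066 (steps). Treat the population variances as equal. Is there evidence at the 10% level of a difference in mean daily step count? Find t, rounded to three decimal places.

Let group 1 = sample A, group 2 = sample B. H0: μ_1 = μ_2; H1: μ_1 ≠ μ_2 (two-sample pooled-variance t-test, two-sided).
s_p² = [(28−1)·901.7² + (27−1)·1066²]/(28+27−2) = 971660
t = (11910 − 12650)/√[971660·(1/28 + 1/27)] = -2.783
df = n₁ + n₂ − 2 = 53
Two-sided p-value ≈ 0.0074
Since p ≈ 0.0074 < α = 0.1, reject H0; the data support H1.

-2.783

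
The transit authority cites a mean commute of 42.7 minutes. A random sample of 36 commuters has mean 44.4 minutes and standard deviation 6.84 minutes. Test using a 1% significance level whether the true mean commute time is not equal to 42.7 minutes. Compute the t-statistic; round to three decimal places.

H0: μ = 42.7; H1: μ ≠ 42.7 (one-sample t-test, two-sided).
t = (x̄ − μ₀)/(s/√n) = (44.4 − 42.7)/(6.84/√36) = 1.491
df = n − 1 = 35
Two-sided p-value ≈ 0.1449
Since p ≈ 0.1449 > α = 0.01, fail to reject H0; the evidence is not statistically significant.

1.491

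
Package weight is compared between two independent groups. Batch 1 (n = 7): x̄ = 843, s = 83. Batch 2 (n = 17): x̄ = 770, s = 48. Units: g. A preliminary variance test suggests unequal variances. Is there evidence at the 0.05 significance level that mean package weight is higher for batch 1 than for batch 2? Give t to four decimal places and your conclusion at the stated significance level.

t = 2.1816; reject H0

Let group 1 = batch 1, group 2 = batch 2. H0: μ_1 = μ_2; H1: μ_1 > μ_2 (Welch's two-sample t-test, right-tailed).
t = (x̄_1 − x̄_2)/√(s_1²/n_1 + s_2²/n_2) = (843 − 770)/√(83²/7 + 48²/17) = 2.1816
Welch–Satterthwaite df ≈ 7.71
p-value = P(T ≥ 2.1816) ≈ 0.031
Since p ≈ 0.031 < α = 0.05, reject H0; the evidence is statistically significant.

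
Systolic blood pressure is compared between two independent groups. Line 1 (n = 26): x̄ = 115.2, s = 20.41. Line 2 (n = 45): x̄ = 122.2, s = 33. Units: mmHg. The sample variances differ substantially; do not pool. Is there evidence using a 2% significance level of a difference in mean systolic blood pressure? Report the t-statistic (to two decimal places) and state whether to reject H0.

t = -1.10; fail to reject H0

Let group 1 = line 1, group 2 = line 2. H0: μ_1 = μ_2; H1: μ_1 ≠ μ_2 (Welch's two-sample t-test, two-sided).
t = (x̄_1 − x̄_2)/√(s_1²/n_1 + s_2²/n_2) = (115.2 − 122.2)/√(20.41²/26 + 33²/45) = -1.10
Welch–Satterthwaite df ≈ 68.61
Two-sided p-value ≈ 0.2736
Since p ≈ 0.2736 > α = 0.02, fail to reject H0; the evidence is not statistically significant.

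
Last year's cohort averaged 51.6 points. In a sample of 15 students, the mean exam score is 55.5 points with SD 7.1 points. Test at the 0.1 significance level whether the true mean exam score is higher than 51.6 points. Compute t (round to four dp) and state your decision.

H0: μ = 51.6; H1: μ > 51.6 (one-sample t-test, right-tailed).
t = (x̄ − μ₀)/(s/√n) = (55.5 − 51.6)/(7.1/√15) = 2.1274
df = n − 1 = 14
p-value = P(T ≥ 2.1274) ≈ 0.026
Since p ≈ 0.026 < α = 0.1, reject H0; the data support H1.

t = 2.1274; reject H0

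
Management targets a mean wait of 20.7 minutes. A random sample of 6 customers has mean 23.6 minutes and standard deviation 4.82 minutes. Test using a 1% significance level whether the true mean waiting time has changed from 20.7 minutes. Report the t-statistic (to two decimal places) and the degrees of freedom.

t = 1.47, df = 5

H0: μ = 20.7; H1: μ ≠ 20.7 (one-sample t-test, two-sided).
t = (x̄ − μ₀)/(s/√n) = (23.6 − 20.7)/(4.82/√6) = 1.47
df = n − 1 = 5
Two-sided p-value ≈ 0.2005
Since p ≈ 0.2005 > α = 0.01, fail to reject H0; the evidence is not statistically significant.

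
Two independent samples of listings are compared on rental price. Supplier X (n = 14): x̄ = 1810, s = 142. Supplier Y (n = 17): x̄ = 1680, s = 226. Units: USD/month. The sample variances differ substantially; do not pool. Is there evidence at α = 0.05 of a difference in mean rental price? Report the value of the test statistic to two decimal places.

Let group 1 = supplier X, group 2 = supplier Y. H0: μ_1 = μ_2; H1: μ_1 ≠ μ_2 (Welch's two-sample t-test, two-sided).
t = (x̄_1 − x̄_2)/√(s_1²/n_1 + s_2²/n_2) = (1810 − 1680)/√(142²/14 + 226²/17) = 1.95
Welch–Satterthwaite df ≈ 27.30
Two-sided p-value ≈ 0.0615
Since p ≈ 0.0615 > α = 0.05, fail to reject H0; the data do not provide sufficient evidence against H0.

1.95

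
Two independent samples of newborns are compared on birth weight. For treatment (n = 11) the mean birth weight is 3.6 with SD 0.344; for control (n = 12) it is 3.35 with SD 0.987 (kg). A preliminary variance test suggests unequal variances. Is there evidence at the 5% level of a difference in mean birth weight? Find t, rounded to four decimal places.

0.8245

Let group 1 = treatment, group 2 = control. H0: μ_1 = μ_2; H1: μ_1 ≠ μ_2 (Welch's two-sample t-test, two-sided).
t = (x̄_1 − x̄_2)/√(s_1²/n_1 + s_2²/n_2) = (3.6 − 3.35)/√(0.344²/11 + 0.987²/12) = 0.8245
Welch–Satterthwaite df ≈ 13.84
Two-sided p-value ≈ 0.424
Since p ≈ 0.424 > α = 0.05, fail to reject H0; the evidence is not statistically significant.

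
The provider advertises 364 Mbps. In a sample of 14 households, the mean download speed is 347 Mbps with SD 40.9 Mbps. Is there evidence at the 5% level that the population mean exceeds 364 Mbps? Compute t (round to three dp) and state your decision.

t = -1.555; fail to reject H0

H0: μ = 364; H1: μ > 364 (one-sample t-test, right-tailed).
t = (x̄ − μ₀)/(s/√n) = (347 − 364)/(40.9/√14) = -1.555
df = n − 1 = 13
p-value = P(T ≥ -1.555) ≈ 0.928
Since p ≈ 0.928 > α = 0.05, fail to reject H0; the evidence is not statistically significant.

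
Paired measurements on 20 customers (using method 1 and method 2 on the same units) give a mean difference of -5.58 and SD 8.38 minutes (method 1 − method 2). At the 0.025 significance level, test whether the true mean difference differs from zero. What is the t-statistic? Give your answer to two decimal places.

-2.98

H0: μ_d = 0; H1: μ_d ≠ 0 (paired t-test on the differences, two-sided).
t = d̄/(s_d/√n) = -5.58/(8.38/√20) = -2.98
df = n − 1 = 19
Two-sided p-value ≈ 0.0077
Since p ≈ 0.0077 < α = 0.025, reject H0; the data support H1.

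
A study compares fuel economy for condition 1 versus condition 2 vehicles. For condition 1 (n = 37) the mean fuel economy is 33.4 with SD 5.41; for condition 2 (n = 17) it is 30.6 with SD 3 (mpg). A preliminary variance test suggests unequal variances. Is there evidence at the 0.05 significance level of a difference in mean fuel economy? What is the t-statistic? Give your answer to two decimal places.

Let group 1 = condition 1, group 2 = condition 2. H0: μ_1 = μ_2; H1: μ_1 ≠ μ_2 (Welch's two-sample t-test, two-sided).
t = (x̄_1 − x̄_2)/√(s_1²/n_1 + s_2²/n_2) = (33.4 − 30.6)/√(5.41²/37 + 3²/17) = 2.44
Welch–Satterthwaite df ≈ 49.96
Two-sided p-value ≈ 0.018
Since p ≈ 0.018 < α = 0.05, reject H0; the data support H1.

2.44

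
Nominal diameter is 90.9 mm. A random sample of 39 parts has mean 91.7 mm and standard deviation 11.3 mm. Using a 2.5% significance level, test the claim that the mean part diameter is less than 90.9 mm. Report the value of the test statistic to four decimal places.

H0: μ = 90.9; H1: μ < 90.9 (one-sample t-test, left-tailed).
t = (x̄ − μ₀)/(s/√n) = (91.7 − 90.9)/(11.3/√39) = 0.4421
df = n − 1 = 38
p-value = P(T ≤ 0.4421) ≈ 0.670
Since p ≈ 0.670 > α = 0.025, fail to reject H0; the data do not provide sufficient evidence against H0.

0.4421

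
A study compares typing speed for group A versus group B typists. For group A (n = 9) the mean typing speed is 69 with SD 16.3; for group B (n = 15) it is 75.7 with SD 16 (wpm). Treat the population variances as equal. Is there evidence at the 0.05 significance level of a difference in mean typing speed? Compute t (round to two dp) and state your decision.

t = -0.99; fail to reject H0

Let group 1 = group A, group 2 = group B. H0: μ_1 = μ_2; H1: μ_1 ≠ μ_2 (two-sample pooled-variance t-test, two-sided).
s_p² = [(9−1)·16.3² + (15−1)·16²]/(9+15−2) = 259.524
t = (69 − 75.7)/√[259.524·(1/9 + 1/15)] = -0.99
df = n₁ + n₂ − 2 = 22
Two-sided p-value ≈ 0.335
Since p ≈ 0.335 > α = 0.05, fail to reject H0; the evidence is not statistically significant.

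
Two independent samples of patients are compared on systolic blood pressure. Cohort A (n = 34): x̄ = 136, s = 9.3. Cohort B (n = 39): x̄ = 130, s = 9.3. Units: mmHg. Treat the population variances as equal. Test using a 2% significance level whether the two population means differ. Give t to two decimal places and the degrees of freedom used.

t = 2.75, df = 71

Let group 1 = cohort A, group 2 = cohort B. H0: μ_1 = μ_2; H1: μ_1 ≠ μ_2 (two-sample pooled-variance t-test, two-sided).
s_p² = [(34−1)·9.3² + (39−1)·9.3²]/(34+39−2) = 86.49
t = (136 − 130)/√[86.49·(1/34 + 1/39)] = 2.75
df = n₁ + n₂ − 2 = 71
Two-sided p-value ≈ 0.008
Since p ≈ 0.008 < α = 0.02, reject H0; the data support H1.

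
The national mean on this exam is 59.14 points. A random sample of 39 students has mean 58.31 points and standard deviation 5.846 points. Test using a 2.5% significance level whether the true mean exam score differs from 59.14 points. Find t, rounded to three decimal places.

-0.887

H0: μ = 59.14; H1: μ ≠ 59.14 (one-sample t-test, two-sided).
t = (x̄ − μ₀)/(s/√n) = (58.31 − 59.14)/(5.846/√39) = -0.887
df = n − 1 = 38
Two-sided p-value ≈ 0.3808
Since p ≈ 0.3808 > α = 0.025, fail to reject H0; the evidence is not statistically significant.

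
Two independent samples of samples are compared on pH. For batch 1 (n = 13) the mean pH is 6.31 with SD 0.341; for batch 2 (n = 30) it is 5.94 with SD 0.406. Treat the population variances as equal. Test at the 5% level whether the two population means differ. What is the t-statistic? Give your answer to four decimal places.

2.8711

Let group 1 = batch 1, group 2 = batch 2. H0: μ_1 = μ_2; H1: μ_1 ≠ μ_2 (two-sample pooled-variance t-test, two-sided).
s_p² = [(13−1)·0.341² + (30−1)·0.406²]/(13+30−2) = 0.150625
t = (6.31 − 5.94)/√[0.150625·(1/13 + 1/30)] = 2.8711
df = n₁ + n₂ − 2 = 41
Two-sided p-value ≈ 0.0064
Since p ≈ 0.0064 < α = 0.05, reject H0; the data support H1.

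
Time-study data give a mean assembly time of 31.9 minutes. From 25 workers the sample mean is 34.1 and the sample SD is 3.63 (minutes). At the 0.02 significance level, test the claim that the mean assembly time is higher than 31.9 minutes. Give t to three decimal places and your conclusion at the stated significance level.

H0: μ = 31.9; H1: μ > 31.9 (one-sample t-test, right-tailed).
t = (x̄ − μ₀)/(s/√n) = (34.1 − 31.9)/(3.63/√25) = 3.030
df = n − 1 = 24
p-value = P(T ≥ 3.030) ≈ 0.0029
Since p ≈ 0.0029 < α = 0.02, reject H0; the evidence is statistically significant.

t = 3.030; reject H0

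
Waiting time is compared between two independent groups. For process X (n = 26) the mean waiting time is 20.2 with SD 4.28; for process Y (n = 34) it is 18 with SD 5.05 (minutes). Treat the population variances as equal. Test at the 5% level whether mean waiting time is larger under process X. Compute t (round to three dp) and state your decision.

Let group 1 = process X, group 2 = process Y. H0: μ_1 = μ_2; H1: μ_1 > μ_2 (two-sample pooled-variance t-test, right-tailed).
s_p² = [(26−1)·4.28² + (34−1)·5.05²]/(26+34−2) = 22.4059
t = (20.2 − 18)/√[22.4059·(1/26 + 1/34)] = 1.784
df = n₁ + n₂ − 2 = 58
p-value = P(T ≥ 1.784) ≈ 0.0398
Since p ≈ 0.0398 < α = 0.05, reject H0; the data support H1.

t = 1.784; reject H0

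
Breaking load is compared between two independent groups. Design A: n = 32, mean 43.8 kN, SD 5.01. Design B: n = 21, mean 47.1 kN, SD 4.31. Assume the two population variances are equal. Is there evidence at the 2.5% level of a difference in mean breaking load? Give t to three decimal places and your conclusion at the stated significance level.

t = -2.475; reject H0

Let group 1 = design A, group 2 = design B. H0: μ_1 = μ_2; H1: μ_1 ≠ μ_2 (two-sample pooled-variance t-test, two-sided).
s_p² = [(32−1)·5.01² + (21−1)·4.31²]/(32+21−2) = 22.5417
t = (43.8 − 47.1)/√[22.5417·(1/32 + 1/21)] = -2.475
df = n₁ + n₂ − 2 = 51
Two-sided p-value ≈ 0.0167
Since p ≈ 0.0167 < α = 0.025, reject H0; the evidence is statistically significant.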